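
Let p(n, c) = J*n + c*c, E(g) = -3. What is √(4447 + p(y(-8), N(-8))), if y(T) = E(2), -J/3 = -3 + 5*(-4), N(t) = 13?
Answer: √4409 ≈ 66.400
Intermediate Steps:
J = 69 (J = -3*(-3 + 5*(-4)) = -3*(-3 - 20) = -3*(-23) = 69)
y(T) = -3
p(n, c) = c² + 69*n (p(n, c) = 69*n + c*c = 69*n + c² = c² + 69*n)
√(4447 + p(y(-8), N(-8))) = √(4447 + (13² + 69*(-3))) = √(4447 + (169 - 207)) = √(4447 - 38) = √4409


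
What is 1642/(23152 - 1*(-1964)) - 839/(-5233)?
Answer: 14832455/65716014 ≈ 0.22571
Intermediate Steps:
1642/(23152 - 1*(-1964)) - 839/(-5233) = 1642/(23152 + 1964) - 839*(-1/5233) = 1642/25116 + 839/5233 = 1642*(1/25116) + 839/5233 = 821/12558 + 839/5233 = 14832455/65716014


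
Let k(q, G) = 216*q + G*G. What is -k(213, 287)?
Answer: -128377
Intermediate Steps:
k(q, G) = G**2 + 216*q (k(q, G) = 216*q + G**2 = G**2 + 216*q)
-k(213, 287) = -(287**2 + 216*213) = -(82369 + 46008) = -1*128377 = -128377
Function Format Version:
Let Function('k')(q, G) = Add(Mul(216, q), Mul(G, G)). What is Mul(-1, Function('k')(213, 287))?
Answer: -128377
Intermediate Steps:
Function('k')(q, G) = Add(Pow(G, 2), Mul(216, q)) (Function('k')(q, G) = Add(Mul(216, q), Pow(G, 2)) = Add(Pow(G, 2), Mul(216, q)))
Mul(-1, Function('k')(213, 287)) = Mul(-1, Add(Pow(287, 2), Mul(216, 213))) = Mul(-1, Add(82369, 46008)) = Mul(-1, 128377) = -128377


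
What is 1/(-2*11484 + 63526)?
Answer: 1/40558 ≈ 2.4656e-5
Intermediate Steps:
1/(-2*11484 + 63526) = 1/(-22968 + 63526) = 1/40558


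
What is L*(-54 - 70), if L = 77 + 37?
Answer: -14136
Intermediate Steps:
L = 114
L*(-54 - 70) = 114*(-54 - 70) = 114*(-124) = -14136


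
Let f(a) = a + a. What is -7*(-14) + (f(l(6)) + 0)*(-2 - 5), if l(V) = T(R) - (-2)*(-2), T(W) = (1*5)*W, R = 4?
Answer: -126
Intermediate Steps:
T(W) = 5*W
l(V) = 16 (l(V) = 5*4 - (-2)*(-2) = 20 - 1*4 = 20 - 4 = 16)
f(a) = 2*a
-7*(-14) + (f(l(6)) + 0)*(-2 - 5) = -7*(-14) + (2*16 + 0)*(-2 - 5) = 98 + (32 + 0)*(-7) = 98 + 32*(-7) = 98 - 224 = -126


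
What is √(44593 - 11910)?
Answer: 7*√667 ≈ 180.78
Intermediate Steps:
√(44593 - 11910) = √32683 = 7*√667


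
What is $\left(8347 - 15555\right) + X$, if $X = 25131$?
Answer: $17923$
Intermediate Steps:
$\left(8347 - 15555\right) + X = \left(8347 - 15555\right) + 25131 = -7208 + 25131 = 17923$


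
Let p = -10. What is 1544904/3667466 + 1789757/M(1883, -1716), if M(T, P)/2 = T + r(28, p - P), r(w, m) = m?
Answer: 3287481133337/13162535474 ≈ 249.76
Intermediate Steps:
M(T, P) = -20 - 2*P + 2*T (M(T, P) = 2*(T + (-10 - P)) = 2*(-10 + T - P) = -20 - 2*P + 2*T)
1544904/3667466 + 1789757/M(1883, -1716) = 1544904/3667466 + 1789757/(-20 - 2*(-1716) + 2*1883) = 1544904*(1/3667466) + 1789757/(-20 + 3432 + 3766) = 772452/1833733 + 1789757/7178 = 3287481133337/13162535474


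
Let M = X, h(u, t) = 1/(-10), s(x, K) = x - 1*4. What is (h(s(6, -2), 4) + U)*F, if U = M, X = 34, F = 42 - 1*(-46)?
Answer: 14916/5 ≈ 2983.2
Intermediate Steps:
s(x, K) = -4 + x (s(x, K) = x - 4 = -4 + x)
F = 88 (F = 42 + 46 = 88)
h(u, t) = -1/10
M = 34
U = 34
(h(s(6, -2), 4) + U)*F = (-1/10 + 34)*88 = (339/10)*88 = 14916/5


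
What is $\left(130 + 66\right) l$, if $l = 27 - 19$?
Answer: $1568$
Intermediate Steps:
$l = 8$ ($l = 27 - 19 = 8$)
$\left(130 + 66\right) l = \left(130 + 66\right) 8 = 196 \cdot 8 = 1568$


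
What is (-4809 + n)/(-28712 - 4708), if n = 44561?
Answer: -9938/8355 ≈ -1.1895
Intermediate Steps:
(-4809 + n)/(-28712 - 4708) = (-4809 + 44561)/(-28712 - 4708) = 39752/(-33420) = 39752*(-1/33420) = -9938/8355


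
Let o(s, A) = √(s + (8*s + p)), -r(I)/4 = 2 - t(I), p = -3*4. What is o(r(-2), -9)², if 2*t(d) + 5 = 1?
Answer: -156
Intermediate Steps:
p = -12
t(d) = -2 (t(d) = -5/2 + (½)*1 = -5/2 + ½ = -2)
r(I) = -16 (r(I) = -4*(2 - 1*(-2)) = -4*(2 + 2) = -4*4 = -16)
o(s, A) = √(-12 + 9*s) (o(s, A) = √(s + (8*s - 12)) = √(s + (-12 + 8*s)) = √(-12 + 9*s))
o(r(-2), -9)² = (√(-12 + 9*(-16)))² = (√(-12 - 144))² = (√(-156))² = (2*I*√39)² = -156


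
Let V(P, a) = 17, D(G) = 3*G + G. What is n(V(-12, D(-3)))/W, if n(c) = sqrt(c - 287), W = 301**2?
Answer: 3*I*sqrt(30)/90601 ≈ 0.00018136*I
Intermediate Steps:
D(G) = 4*G
W = 90601
n(c) = sqrt(-287 + c)
n(V(-12, D(-3)))/W = sqrt(-287 + 17)/90601 = sqrt(-270)*(1/90601) = (3*I*sqrt(30))*(1/90601) = 3*I*sqrt(30)/90601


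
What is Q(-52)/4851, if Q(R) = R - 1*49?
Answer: -101/4851 ≈ -0.020820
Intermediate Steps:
Q(R) = -49 + R (Q(R) = R - 49 = -49 + R)
Q(-52)/4851 = (-49 - 52)/4851 = -101*1/4851 = -101/4851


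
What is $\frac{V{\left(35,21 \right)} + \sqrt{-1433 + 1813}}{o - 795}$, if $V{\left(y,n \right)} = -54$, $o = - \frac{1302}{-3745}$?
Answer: $\frac{9630}{141713} - \frac{1070 \sqrt{95}}{425139} \approx 0.043423$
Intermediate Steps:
$o = \frac{186}{535}$ ($o = \left(-1302\right) \left(- \frac{1}{3745}\right) = \frac{186}{535} \approx 0.34766$)
$\frac{V{\left(35,21 \right)} + \sqrt{-1433 + 1813}}{o - 795} = \frac{-54 + \sqrt{-1433 + 1813}}{\frac{186}{535} - 795} = \frac{-54 + \sqrt{380}}{- \frac{425139}{535}} = \left(-54 + 2 \sqrt{95}\right) \left(- \frac{535}{425139}\right) = \frac{9630}{141713} - \frac{1070 \sqrt{95}}{425139}$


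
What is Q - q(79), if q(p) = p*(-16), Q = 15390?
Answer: 16654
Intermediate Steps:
q(p) = -16*p
Q - q(79) = 15390 - (-16)*79 = 15390 - 1*(-1264) = 15390 + 1264 = 16654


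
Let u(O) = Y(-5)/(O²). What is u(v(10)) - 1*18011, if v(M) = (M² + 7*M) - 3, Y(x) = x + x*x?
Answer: -502308759/27889 ≈ -18011.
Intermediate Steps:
Y(x) = x + x²
v(M) = -3 + M² + 7*M
u(O) = 20/O² (u(O) = (-5*(1 - 5))/(O²) = (-5*(-4))/O² = 20/O²)
u(v(10)) - 1*18011 = 20/(-3 + 10² + 7*10)² - 1*18011 = 20/(-3 + 100 + 70)² - 18011 = 20/167² - 18011 = 20*(1/27889) - 18011 = 20/27889 - 18011 = -502308759/27889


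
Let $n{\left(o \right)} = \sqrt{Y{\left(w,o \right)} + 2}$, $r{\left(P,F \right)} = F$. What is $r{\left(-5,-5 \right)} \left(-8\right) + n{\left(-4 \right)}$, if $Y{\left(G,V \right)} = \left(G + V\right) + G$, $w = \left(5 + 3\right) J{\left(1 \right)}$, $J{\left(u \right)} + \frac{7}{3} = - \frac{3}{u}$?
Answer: $40 + \frac{i \sqrt{786}}{3} \approx 40.0 + 9.3452 i$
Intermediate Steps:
$J{\left(u \right)} = - \frac{7}{3} - \frac{3}{u}$
$w = - \frac{128}{3}$ ($w = \left(5 + 3\right) \left(- \frac{7}{3} - \frac{3}{1}\right) = 8 \left(- \frac{7}{3} - 3\right) = 8 \left(- \frac{16}{3}\right) = - \frac{128}{3} \approx -42.667$)
$Y{\left(G,V \right)} = V + 2 G$
$n{\left(o \right)} = \sqrt{- \frac{250}{3} + o}$ ($n{\left(o \right)} = \sqrt{\left(o + 2 \left(- \frac{128}{3}\right)\right) + 2} = \sqrt{\left(o - \frac{256}{3}\right) + 2} = \sqrt{\left(- \frac{256}{3} + o\right) + 2} = \sqrt{- \frac{250}{3} + o}$)
$r{\left(-5,-5 \right)} \left(-8\right) + n{\left(-4 \right)} = \left(-5\right) \left(-8\right) + \frac{\sqrt{-750 + 9 \left(-4\right)}}{3} = 40 + \frac{\sqrt{-750 - 36}}{3} = 40 + \frac{\sqrt{-786}}{3} = 40 + \frac{i \sqrt{786}}{3}$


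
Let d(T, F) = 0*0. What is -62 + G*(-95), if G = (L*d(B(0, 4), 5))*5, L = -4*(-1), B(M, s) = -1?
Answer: -62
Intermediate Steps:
d(T, F) = 0
L = 4
G = 0 (G = (4*0)*5 = 0*5 = 0)
-62 + G*(-95) = -62 + 0*(-95) = -62 + 0 = -62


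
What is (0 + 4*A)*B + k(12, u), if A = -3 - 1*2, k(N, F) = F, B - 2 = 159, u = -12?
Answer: -3232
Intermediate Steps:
B = 161 (B = 2 + 159 = 161)
A = -5 (A = -3 - 2 = -5)
(0 + 4*A)*B + k(12, u) = (0 + 4*(-5))*161 - 12 = (0 - 20)*161 - 12 = -20*161 - 12 = -3220 - 12 = -3232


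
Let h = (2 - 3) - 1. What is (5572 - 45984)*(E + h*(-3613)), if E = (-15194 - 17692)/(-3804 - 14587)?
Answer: -5371815695824/18391 ≈ -2.9209e+8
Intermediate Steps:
E = 32886/18391 (E = -32886/(-18391) = -32886*(-1/18391) = 32886/18391 ≈ 1.7882)
h = -2 (h = -1 - 1 = -2)
(5572 - 45984)*(E + h*(-3613)) = (5572 - 45984)*(32886/18391 - 2*(-3613)) = -40412*(32886/18391 + 7226) = -40412*132926252/18391 = -5371815695824/18391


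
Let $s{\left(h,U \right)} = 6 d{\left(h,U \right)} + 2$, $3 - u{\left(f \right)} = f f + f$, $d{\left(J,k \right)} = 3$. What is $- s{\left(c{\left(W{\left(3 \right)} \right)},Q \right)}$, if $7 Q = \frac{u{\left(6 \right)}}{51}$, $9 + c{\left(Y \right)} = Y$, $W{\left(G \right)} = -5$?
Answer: $-20$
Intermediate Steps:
$c{\left(Y \right)} = -9 + Y$
$u{\left(f \right)} = 3 - f - f^{2}$ ($u{\left(f \right)} = 3 - \left(f f + f\right) = 3 - \left(f^{2} + f\right) = 3 - \left(f + f^{2}\right) = 3 - f - f^{2}$)
$Q = - \frac{13}{119}$ ($Q = \frac{\left(3 - 6 - 6^{2}\right) \frac{1}{51}}{7} = \frac{\left(3 - 6 - 36\right) \frac{1}{51}}{7} = \frac{\left(-39\right) \frac{1}{51}}{7} = \frac{1}{7} \left(- \frac{13}{17}\right) = - \frac{13}{119} \approx -0.10924$)
$s{\left(h,U \right)} = 20$ ($s{\left(h,U \right)} = 6 \cdot 3 + 2 = 18 + 2 = 20$)
$- s{\left(c{\left(W{\left(3 \right)} \right)},Q \right)} = \left(-1\right) 20 = -20$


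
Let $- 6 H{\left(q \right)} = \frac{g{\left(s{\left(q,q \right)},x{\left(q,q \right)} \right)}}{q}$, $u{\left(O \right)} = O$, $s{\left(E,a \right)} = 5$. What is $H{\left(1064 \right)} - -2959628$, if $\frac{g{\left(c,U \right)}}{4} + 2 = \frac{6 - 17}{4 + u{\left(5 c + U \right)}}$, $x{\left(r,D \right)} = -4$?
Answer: $\frac{118089157261}{39900} \approx 2.9596 \cdot 10^{6}$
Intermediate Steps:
$g{\left(c,U \right)} = -8 - \frac{44}{4 + U + 5 c}$ ($g{\left(c,U \right)} = -8 + 4 \frac{6 - 17}{4 + \left(5 c + U\right)} = -8 + 4 \left(- \frac{11}{4 + \left(U + 5 c\right)}\right) = -8 + 4 \left(- \frac{11}{4 + U + 5 c}\right) = -8 - \frac{44}{4 + U + 5 c}$)
$H{\left(q \right)} = \frac{122}{75 q}$ ($H{\left(q \right)} = - \frac{\frac{4 \left(-19 - 50 - -8\right)}{4 - 4 + 5 \cdot 5} \frac{1}{q}}{6} = - \frac{\frac{4 \left(-19 - 50 + 8\right)}{4 - 4 + 25} \frac{1}{q}}{6} = - \frac{4 \cdot \frac{1}{25} \left(-61\right) \frac{1}{q}}{6} = - \frac{\left(- \frac{244}{25}\right) \frac{1}{q}}{6} = \frac{122}{75 q}$)
$H{\left(1064 \right)} - -2959628 = \frac{122}{75 \cdot 1064} - -2959628 = \frac{122}{75} \cdot \frac{1}{1064} + 2959628 = \frac{61}{39900} + 2959628 = \frac{118089157261}{39900}$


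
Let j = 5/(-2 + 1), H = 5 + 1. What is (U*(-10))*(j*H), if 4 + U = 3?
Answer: -300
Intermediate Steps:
U = -1 (U = -4 + 3 = -1)
H = 6
j = -5 (j = 5/(-1) = 5*(-1) = -5)
(U*(-10))*(j*H) = (-1*(-10))*(-5*6) = 10*(-30) = -300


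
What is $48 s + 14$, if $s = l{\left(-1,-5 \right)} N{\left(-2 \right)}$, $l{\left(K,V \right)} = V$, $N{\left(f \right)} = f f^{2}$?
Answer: $1934$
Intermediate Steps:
$N{\left(f \right)} = f^{3}$
$s = 40$ ($s = - 5 \left(-2\right)^{3} = \left(-5\right) \left(-8\right) = 40$)
$48 s + 14 = 48 \cdot 40 + 14 = 1920 + 14 = 1934$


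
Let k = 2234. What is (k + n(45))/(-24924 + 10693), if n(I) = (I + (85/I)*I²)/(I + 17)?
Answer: -71189/441161 ≈ -0.16137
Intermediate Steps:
n(I) = 86*I/(17 + I) (n(I) = (I + 85*I)/(17 + I) = (86*I)/(17 + I) = 86*I/(17 + I))
(k + n(45))/(-24924 + 10693) = (2234 + 86*45/(17 + 45))/(-24924 + 10693) = (2234 + 86*45/62)/(-14231) = (2234 + 86*45*(1/62))*(-1/14231) = (2234 + 1935/31)*(-1/14231) = (71189/31)*(-1/14231) = -71189/441161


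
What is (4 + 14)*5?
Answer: 90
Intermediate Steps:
(4 + 14)*5 = 18*5 = 90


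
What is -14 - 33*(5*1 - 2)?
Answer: -113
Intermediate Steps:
-14 - 33*(5*1 - 2) = -14 - 33*(5 - 2) = -14 - 33*3 = -14 - 99 = -113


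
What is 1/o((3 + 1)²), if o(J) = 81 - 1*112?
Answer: -1/31 ≈ -0.032258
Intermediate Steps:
o(J) = -31 (o(J) = 81 - 112 = -31)
1/o((3 + 1)²) = 1/(-31) = -1/31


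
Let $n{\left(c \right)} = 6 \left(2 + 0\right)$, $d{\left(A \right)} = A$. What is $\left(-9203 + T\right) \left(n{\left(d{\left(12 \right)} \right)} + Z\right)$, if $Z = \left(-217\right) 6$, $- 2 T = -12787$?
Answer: $3624255$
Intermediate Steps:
$T = \frac{12787}{2}$ ($T = \left(- \frac{1}{2}\right) \left(-12787\right) = \frac{12787}{2} \approx 6393.5$)
$Z = -1302$
$n{\left(c \right)} = 12$ ($n{\left(c \right)} = 6 \cdot 2 = 12$)
$\left(-9203 + T\right) \left(n{\left(d{\left(12 \right)} \right)} + Z\right) = \left(-9203 + \frac{12787}{2}\right) \left(12 - 1302\right) = \left(- \frac{5619}{2}\right) \left(-1290\right) = 3624255$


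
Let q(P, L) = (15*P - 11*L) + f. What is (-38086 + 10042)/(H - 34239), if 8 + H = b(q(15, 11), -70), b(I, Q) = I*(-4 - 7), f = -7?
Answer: 14022/17657 ≈ 0.79413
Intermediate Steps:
q(P, L) = -7 - 11*L + 15*P (q(P, L) = (15*P - 11*L) - 7 = (-11*L + 15*P) - 7 = -7 - 11*L + 15*P)
b(I, Q) = -11*I (b(I, Q) = I*(-11) = -11*I)
H = -1075 (H = -8 - 11*(-7 - 11*11 + 15*15) = -8 - 11*(-7 - 121 + 225) = -8 - 11*97 = -8 - 1067 = -1075)
(-38086 + 10042)/(H - 34239) = (-38086 + 10042)/(-1075 - 34239) = -28044/(-35314) = -28044*(-1/35314) = 14022/17657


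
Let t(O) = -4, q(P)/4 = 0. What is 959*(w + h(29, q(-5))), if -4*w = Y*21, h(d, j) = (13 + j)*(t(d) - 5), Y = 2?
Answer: -244545/2 ≈ -1.2227e+5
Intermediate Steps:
q(P) = 0 (q(P) = 4*0 = 0)
h(d, j) = -117 - 9*j (h(d, j) = (13 + j)*(-4 - 5) = (13 + j)*(-9) = -117 - 9*j)
w = -21/2 ≈ -10.500
959*(w + h(29, q(-5))) = 959*(-21/2 + (-117 - 9*0)) = 959*(-21/2 + (-117 + 0)) = 959*(-21/2 - 117) = 959*(-255/2) = -244545/2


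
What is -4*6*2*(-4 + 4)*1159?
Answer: 0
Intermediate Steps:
-4*6*2*(-4 + 4)*1159 = -48*0*1159 = -4*0*1159 = 0*1159 = 0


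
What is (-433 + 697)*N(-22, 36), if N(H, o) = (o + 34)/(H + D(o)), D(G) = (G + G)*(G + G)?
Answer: 9240/2581 ≈ 3.5800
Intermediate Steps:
D(G) = 4*G**2 (D(G) = (2*G)*(2*G) = 4*G**2)
N(H, o) = (34 + o)/(H + 4*o**2) (N(H, o) = (o + 34)/(H + 4*o**2) = (34 + o)/(H + 4*o**2))
(-433 + 697)*N(-22, 36) = (-433 + 697)*((34 + 36)/(-22 + 4*36**2)) = 264*(70/(-22 + 4*1296)) = 264*(70/(-22 + 5184)) = 264*(70/5162) = 264*((1/5162)*70) = 264*(35/2581) = 9240/2581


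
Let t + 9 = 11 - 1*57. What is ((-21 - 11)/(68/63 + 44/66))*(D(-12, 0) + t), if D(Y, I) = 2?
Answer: 53424/55 ≈ 971.35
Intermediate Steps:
t = -55 (t = -9 + (11 - 1*57) = -9 + (11 - 57) = -9 - 46 = -55)
((-21 - 11)/(68/63 + 44/66))*(D(-12, 0) + t) = ((-21 - 11)/(68/63 + 44/66))*(2 - 55) = -32/(68*(1/63) + 44*(1/66))*(-53) = -32/(68/63 + ⅔)*(-53) = -32/110/63*(-53) = -32*63/110*(-53) = -1008/55*(-53) = 53424/55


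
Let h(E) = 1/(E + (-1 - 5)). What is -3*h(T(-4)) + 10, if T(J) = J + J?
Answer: 143/14 ≈ 10.214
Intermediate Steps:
T(J) = 2*J
h(E) = 1/(-6 + E) (h(E) = 1/(E - 6) = 1/(-6 + E))
-3*h(T(-4)) + 10 = -3/(-6 + 2*(-4)) + 10 = -3/(-6 - 8) + 10 = -3/(-14) + 10 = -3*(-1/14) + 10 = 3/14 + 10 = 143/14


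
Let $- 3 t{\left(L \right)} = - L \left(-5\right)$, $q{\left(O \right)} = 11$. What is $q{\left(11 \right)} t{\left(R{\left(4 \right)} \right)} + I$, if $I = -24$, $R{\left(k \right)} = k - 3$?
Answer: $- \frac{127}{3} \approx -42.333$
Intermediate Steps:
$R{\left(k \right)} = -3 + k$ ($R{\left(k \right)} = k - 3 = -3 + k$)
$t{\left(L \right)} = - \frac{5 L}{3}$ ($t{\left(L \right)} = - \frac{\left(-1\right) L \left(-5\right)}{3} = - \frac{\left(-1\right) \left(- 5 L\right)}{3} = - \frac{5 L}{3}$)
$q{\left(11 \right)} t{\left(R{\left(4 \right)} \right)} + I = 11 \left(- \frac{5 \left(-3 + 4\right)}{3}\right) - 24 = 11 \left(\left(- \frac{5}{3}\right) 1\right) - 24 = 11 \left(- \frac{5}{3}\right) - 24 = - \frac{55}{3} - 24 = - \frac{127}{3}$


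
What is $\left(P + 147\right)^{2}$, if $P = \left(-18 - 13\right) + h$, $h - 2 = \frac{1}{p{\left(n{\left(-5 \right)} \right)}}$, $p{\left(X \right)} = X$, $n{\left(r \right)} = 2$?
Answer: $\frac{56169}{4} \approx 14042.0$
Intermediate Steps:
$h = \frac{5}{2}$ ($h = 2 + \frac{1}{2} = \frac{5}{2} \approx 2.5$)
$P = - \frac{57}{2}$ ($P = \left(-18 - 13\right) + \frac{5}{2} = -31 + \frac{5}{2} = - \frac{57}{2} \approx -28.5$)
$\left(P + 147\right)^{2} = \left(- \frac{57}{2} + 147\right)^{2} = \left(\frac{237}{2}\right)^{2} = \frac{56169}{4}$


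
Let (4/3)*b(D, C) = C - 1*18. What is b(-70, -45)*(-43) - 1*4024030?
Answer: -16087993/4 ≈ -4.0220e+6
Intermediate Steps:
b(D, C) = -27/2 + 3*C/4 (b(D, C) = 3*(C - 1*18)/4 = 3*(C - 18)/4 = 3*(-18 + C)/4 = -27/2 + 3*C/4)
b(-70, -45)*(-43) - 1*4024030 = (-27/2 + (¾)*(-45))*(-43) - 1*4024030 = (-27/2 - 135/4)*(-43) - 4024030 = -189/4*(-43) - 4024030 = 8127/4 - 4024030 = -16087993/4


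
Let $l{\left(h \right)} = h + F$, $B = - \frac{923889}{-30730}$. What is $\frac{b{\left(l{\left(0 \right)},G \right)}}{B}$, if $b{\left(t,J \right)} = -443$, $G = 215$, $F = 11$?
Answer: $- \frac{13613390}{923889} \approx -14.735$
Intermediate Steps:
$B = \frac{923889}{30730}$ ($B = \left(-923889\right) \left(- \frac{1}{30730}\right) = \frac{923889}{30730} \approx 30.065$)
$l{\left(h \right)} = 11 + h$ ($l{\left(h \right)} = h + 11 = 11 + h$)
$\frac{b{\left(l{\left(0 \right)},G \right)}}{B} = - \frac{443}{\frac{923889}{30730}} = \left(-443\right) \frac{30730}{923889} = - \frac{13613390}{923889}$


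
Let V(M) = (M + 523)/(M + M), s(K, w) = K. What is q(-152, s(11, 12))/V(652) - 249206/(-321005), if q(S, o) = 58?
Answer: 4914213442/75436175 ≈ 65.144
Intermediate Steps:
V(M) = (523 + M)/(2*M) (V(M) = (523 + M)/((2*M)) = (523 + M)*(1/(2*M)) = (523 + M)/(2*M))
q(-152, s(11, 12))/V(652) - 249206/(-321005) = 58/(((½)*(523 + 652)/652)) - 249206/(-321005) = 58/(((½)*(1/652)*1175)) - 249206*(-1/321005) = 58/(1175/1304) + 249206/321005 = 58*(1304/1175) + 249206/321005 = 75632/1175 + 249206/321005 = 4914213442/75436175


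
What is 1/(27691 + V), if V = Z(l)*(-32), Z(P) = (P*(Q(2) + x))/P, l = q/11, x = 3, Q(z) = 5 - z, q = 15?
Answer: 1/27499 ≈ 3.6365e-5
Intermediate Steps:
l = 15/11 ≈ 1.3636
Z(P) = 6 (Z(P) = (P*((5 - 1*2) + 3))/P = (P*((5 - 2) + 3))/P = (P*(3 + 3))/P = (P*6)/P = (6*P)/P = 6)
V = -192 (V = 6*(-32) = -192)
1/(27691 + V) = 1/(27691 - 192) = 1/27499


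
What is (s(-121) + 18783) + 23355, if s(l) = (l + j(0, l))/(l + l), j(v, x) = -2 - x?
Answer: 5098699/121 ≈ 42138.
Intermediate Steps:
s(l) = -1/l (s(l) = (l + (-2 - l))/(l + l) = -2*1/(2*l) = -1/l)
(s(-121) + 18783) + 23355 = (-1/(-121) + 18783) + 23355 = (-1*(-1/121) + 18783) + 23355 = (1/121 + 18783) + 23355 = 2272744/121 + 23355 = 5098699/121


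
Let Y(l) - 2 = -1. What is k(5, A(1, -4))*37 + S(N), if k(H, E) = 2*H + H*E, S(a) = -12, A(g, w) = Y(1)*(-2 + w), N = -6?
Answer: -752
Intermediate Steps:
Y(l) = 1 (Y(l) = 2 - 1 = 1)
A(g, w) = -2 + w (A(g, w) = 1*(-2 + w) = -2 + w)
k(H, E) = 2*H + E*H
k(5, A(1, -4))*37 + S(N) = (5*(2 + (-2 - 4)))*37 - 12 = (5*(2 - 6))*37 - 12 = (5*(-4))*37 - 12 = -20*37 - 12 = -740 - 12 = -752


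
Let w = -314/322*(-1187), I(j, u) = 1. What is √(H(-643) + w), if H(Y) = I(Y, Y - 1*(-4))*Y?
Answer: 6*√370461/161 ≈ 22.683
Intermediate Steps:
H(Y) = Y (H(Y) = 1*Y = Y)
w = 186359/161 (w = -314*1/322*(-1187) = -157/161*(-1187) = 186359/161 ≈ 1157.5)
√(H(-643) + w) = √(-643 + 186359/161) = √(82836/161) = 6*√370461/161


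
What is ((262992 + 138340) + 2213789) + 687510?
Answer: 3302631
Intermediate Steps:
((262992 + 138340) + 2213789) + 687510 = (401332 + 2213789) + 687510 = 2615121 + 687510 = 3302631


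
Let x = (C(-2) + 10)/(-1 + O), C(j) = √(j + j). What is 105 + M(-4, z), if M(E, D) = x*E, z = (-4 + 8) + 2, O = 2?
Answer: 65 - 8*I ≈ 65.0 - 8.0*I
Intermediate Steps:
C(j) = √2*√j (C(j) = √(2*j) = √2*√j)
x = 10 + 2*I (x = (√2*√(-2) + 10)/(-1 + 2) = (√2*(I*√2) + 10)/1 = (2*I + 10)*1 = (10 + 2*I)*1 = 10 + 2*I ≈ 10.0 + 2.0*I)
z = 6 (z = 4 + 2 = 6)
M(E, D) = E*(10 + 2*I) (M(E, D) = (10 + 2*I)*E = E*(10 + 2*I))
105 + M(-4, z) = 105 + 2*(-4)*(5 + I) = 105 + (-40 - 8*I) = 65 - 8*I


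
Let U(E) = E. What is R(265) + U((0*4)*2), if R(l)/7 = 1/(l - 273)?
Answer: -7/8 ≈ -0.87500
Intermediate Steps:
R(l) = 7/(-273 + l) (R(l) = 7/(l - 273) = 7/(-273 + l))
R(265) + U((0*4)*2) = 7/(-273 + 265) + (0*4)*2 = 7/(-8) + 0*2 = 7*(-⅛) + 0 = -7/8 + 0 = -7/8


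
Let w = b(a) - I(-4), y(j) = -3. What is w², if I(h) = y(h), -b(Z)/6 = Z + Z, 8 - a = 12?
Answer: 2601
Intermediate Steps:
a = -4 (a = 8 - 1*12 = 8 - 12 = -4)
b(Z) = -12*Z (b(Z) = -6*(Z + Z) = -12*Z)
I(h) = -3
w = 51 (w = -12*(-4) - 1*(-3) = 48 + 3 = 51)
w² = 51² = 2601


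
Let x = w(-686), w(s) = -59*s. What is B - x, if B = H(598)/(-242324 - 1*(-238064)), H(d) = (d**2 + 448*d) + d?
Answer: -28840891/710 ≈ -40621.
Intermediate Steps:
H(d) = d**2 + 449*d
B = -104351/710 (B = (598*(449 + 598))/(-242324 - 1*(-238064)) = (598*1047)/(-242324 + 238064) = 626106/(-4260) = 626106*(-1/4260) = -104351/710 ≈ -146.97)
x = 40474 (x = -59*(-686) = 40474)
B - x = -104351/710 - 1*40474 = -104351/710 - 40474 = -28840891/710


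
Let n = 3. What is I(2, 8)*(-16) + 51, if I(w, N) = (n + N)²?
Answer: -1885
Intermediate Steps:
I(w, N) = (3 + N)²
I(2, 8)*(-16) + 51 = (3 + 8)²*(-16) + 51 = 11²*(-16) + 51 = 121*(-16) + 51 = -1936 + 51 = -1885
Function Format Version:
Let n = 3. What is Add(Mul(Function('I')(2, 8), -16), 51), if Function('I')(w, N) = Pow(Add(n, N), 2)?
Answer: -1885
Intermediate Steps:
Function('I')(w, N) = Pow(Add(3, N), 2)
Add(Mul(Function('I')(2, 8), -16), 51) = Add(Mul(Pow(Add(3, 8), 2), -16), 51) = Add(Mul(Pow(11, 2), -16), 51) = Add(Mul(121, -16), 51) = Add(-1936, 51) = -1885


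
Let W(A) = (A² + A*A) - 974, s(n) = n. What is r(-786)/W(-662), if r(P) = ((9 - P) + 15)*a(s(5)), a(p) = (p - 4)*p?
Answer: 675/145919 ≈ 0.0046259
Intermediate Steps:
a(p) = p*(-4 + p) (a(p) = (-4 + p)*p = p*(-4 + p))
r(P) = 120 - 5*P (r(P) = ((9 - P) + 15)*(5*(-4 + 5)) = (24 - P)*(5*1) = (24 - P)*5 = 120 - 5*P)
W(A) = -974 + 2*A² (W(A) = (A² + A²) - 974 = 2*A² - 974 = -974 + 2*A²)
r(-786)/W(-662) = (120 - 5*(-786))/(-974 + 2*(-662)²) = (120 + 3930)/(-974 + 2*438244) = 4050/(-974 + 876488) = 4050/875514 = 4050*(1/875514) = 675/145919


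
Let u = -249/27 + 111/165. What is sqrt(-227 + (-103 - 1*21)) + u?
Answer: -4232/495 + 3*I*sqrt(39) ≈ -8.5495 + 18.735*I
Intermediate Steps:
u = -4232/495 (u = -249*1/27 + 111*(1/165) = -83/9 + 37/55 = -4232/495 ≈ -8.5495)
sqrt(-227 + (-103 - 1*21)) + u = sqrt(-227 + (-103 - 1*21)) - 4232/495 = sqrt(-227 + (-103 - 21)) - 4232/495 = sqrt(-227 - 124) - 4232/495 = sqrt(-351) - 4232/495 = 3*I*sqrt(39) - 4232/495 = -4232/495 + 3*I*sqrt(39)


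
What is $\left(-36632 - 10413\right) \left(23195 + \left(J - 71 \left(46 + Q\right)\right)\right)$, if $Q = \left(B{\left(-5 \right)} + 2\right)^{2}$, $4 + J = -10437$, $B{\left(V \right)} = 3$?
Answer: $-362858085$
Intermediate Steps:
$J = -10441$ ($J = -4 - 10437 = -10441$)
$Q = 25$ ($Q = \left(3 + 2\right)^{2} = 5^{2} = 25$)
$\left(-36632 - 10413\right) \left(23195 + \left(J - 71 \left(46 + Q\right)\right)\right) = \left(-36632 - 10413\right) \left(23195 - \left(10441 + 71 \left(46 + 25\right)\right)\right) = - 47045 \left(23195 - 15482\right) = \left(-47045\right) 7713 = -362858085$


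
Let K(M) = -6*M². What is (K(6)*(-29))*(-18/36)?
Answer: -3132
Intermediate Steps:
(K(6)*(-29))*(-18/36) = (-6*6²*(-29))*(-18/36) = (-6*36*(-29))*(-18*1/36) = -216*(-29)*(-½) = 6264*(-½) = -3132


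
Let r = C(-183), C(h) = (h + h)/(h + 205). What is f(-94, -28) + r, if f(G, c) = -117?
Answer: -1470/11 ≈ -133.64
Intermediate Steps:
C(h) = 2*h/(205 + h) (C(h) = (2*h)/(205 + h) = 2*h/(205 + h))
r = -183/11 (r = 2*(-183)/(205 - 183) = 2*(-183)/22 = 2*(-183)*(1/22) = -183/11 ≈ -16.636)
f(-94, -28) + r = -117 - 183/11 = -1470/11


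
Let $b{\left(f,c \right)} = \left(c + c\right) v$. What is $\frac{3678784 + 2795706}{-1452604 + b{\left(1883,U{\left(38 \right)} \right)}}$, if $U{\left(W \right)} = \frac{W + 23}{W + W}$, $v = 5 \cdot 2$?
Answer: $- \frac{123015310}{27599171} \approx -4.4572$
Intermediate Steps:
$v = 10$
$U{\left(W \right)} = \frac{23 + W}{2 W}$
$b{\left(f,c \right)} = 20 c$ ($b{\left(f,c \right)} = \left(c + c\right) 10 = 2 c 10 = 20 c$)
$\frac{3678784 + 2795706}{-1452604 + b{\left(1883,U{\left(38 \right)} \right)}} = \frac{3678784 + 2795706}{-1452604 + 20 \frac{23 + 38}{2 \cdot 38}} = \frac{6474490}{-1452604 + 20 \cdot \frac{1}{2} \cdot \frac{1}{38} \cdot 61} = \frac{6474490}{-1452604 + 20 \cdot \frac{61}{76}} = \frac{6474490}{-1452604 + \frac{305}{19}} = \frac{6474490}{- \frac{27599171}{19}} = 6474490 \left(- \frac{19}{27599171}\right) = - \frac{123015310}{27599171}$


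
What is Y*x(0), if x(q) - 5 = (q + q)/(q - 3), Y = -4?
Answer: -20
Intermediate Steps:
x(q) = 5 + 2*q/(-3 + q) (x(q) = 5 + (q + q)/(q - 3) = 5 + (2*q)/(-3 + q) = 5 + 2*q/(-3 + q))
Y*x(0) = -4*(-15 + 7*0)/(-3 + 0) = -4*(-15 + 0)/(-3) = -(-4)*(-15)/3 = -4*5 = -20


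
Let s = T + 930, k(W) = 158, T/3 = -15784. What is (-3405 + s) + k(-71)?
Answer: -49669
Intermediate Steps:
T = -47352 (T = 3*(-15784) = -47352)
s = -46422 (s = -47352 + 930 = -46422)
(-3405 + s) + k(-71) = (-3405 - 46422) + 158 = -49827 + 158 = -49669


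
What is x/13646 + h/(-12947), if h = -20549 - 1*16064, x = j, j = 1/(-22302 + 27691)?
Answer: 2692457571169/952100292418 ≈ 2.8279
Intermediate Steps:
j = 1/5389 ≈ 0.00018556
x = 1/5389 ≈ 0.00018556
h = -36613 (h = -20549 - 16064 = -36613)
x/13646 + h/(-12947) = (1/5389)/13646 - 36613/(-12947) = (1/5389)*(1/13646) - 36613*(-1/12947) = 1/73538294 + 36613/12947 = 2692457571169/952100292418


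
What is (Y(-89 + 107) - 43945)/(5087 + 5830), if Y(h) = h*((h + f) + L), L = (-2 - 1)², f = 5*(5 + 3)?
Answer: -42739/10917 ≈ -3.9149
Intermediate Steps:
f = 40 (f = 5*8 = 40)
L = 9 (L = (-3)² = 9)
Y(h) = h*(49 + h) (Y(h) = h*((h + 40) + 9) = h*((40 + h) + 9) = h*(49 + h))
(Y(-89 + 107) - 43945)/(5087 + 5830) = ((-89 + 107)*(49 + (-89 + 107)) - 43945)/(5087 + 5830) = (18*(49 + 18) - 43945)/10917 = (18*67 - 43945)*(1/10917) = (1206 - 43945)*(1/10917) = -42739*1/10917 = -42739/10917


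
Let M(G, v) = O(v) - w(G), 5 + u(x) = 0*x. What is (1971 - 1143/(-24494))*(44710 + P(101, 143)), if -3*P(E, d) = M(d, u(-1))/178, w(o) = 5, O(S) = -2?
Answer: 384221284287033/4359932 ≈ 8.8126e+7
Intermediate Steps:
u(x) = -5 (u(x) = -5 + 0*x = -5 + 0 = -5)
M(G, v) = -7 (M(G, v) = -2 - 1*5 = -2 - 5 = -7)
P(E, d) = 7/534 (P(E, d) = -(-7)/(3*178) = -1/3*(-7/178) = 7/534)
(1971 - 1143/(-24494))*(44710 + P(101, 143)) = (1971 - 1143/(-24494))*(44710 + 7/534) = (1971 - 1143*(-1/24494))*(23875147/534) = (1971 + 1143/24494)*(23875147/534) = (48278817/24494)*(23875147/534) = 384221284287033/4359932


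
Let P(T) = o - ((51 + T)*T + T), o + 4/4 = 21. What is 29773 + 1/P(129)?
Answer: 694574316/23329 ≈ 29773.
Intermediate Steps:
o = 20 (o = -1 + 21 = 20)
P(T) = 20 - T - T*(51 + T) (P(T) = 20 - ((51 + T)*T + T) = 20 - (T*(51 + T) + T) = 20 - (T + T*(51 + T)) = 20 + (-T - T*(51 + T)) = 20 - T - T*(51 + T))
29773 + 1/P(129) = 29773 + 1/(20 - 1*129² - 52*129) = 29773 + 1/(20 - 1*16641 - 6708) = 29773 + 1/(20 - 16641 - 6708) = 29773 + 1/(-23329) = 29773 - 1/23329 = 694574316/23329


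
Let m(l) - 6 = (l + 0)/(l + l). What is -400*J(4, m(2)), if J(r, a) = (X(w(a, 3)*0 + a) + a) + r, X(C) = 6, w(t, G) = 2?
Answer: -6600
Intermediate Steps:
m(l) = 13/2 (m(l) = 6 + (l + 0)/(l + l) = 6 + l/((2*l)) = 6 + l*(1/(2*l)) = 6 + ½ = 13/2)
J(r, a) = 6 + a + r (J(r, a) = (6 + a) + r = 6 + a + r)
-400*J(4, m(2)) = -400*(6 + 13/2 + 4) = -400*33/2 = -6600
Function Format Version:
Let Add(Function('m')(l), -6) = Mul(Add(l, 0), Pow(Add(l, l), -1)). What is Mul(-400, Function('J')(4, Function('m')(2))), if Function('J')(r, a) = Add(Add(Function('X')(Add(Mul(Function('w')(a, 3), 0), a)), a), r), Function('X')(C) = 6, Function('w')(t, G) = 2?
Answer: -6600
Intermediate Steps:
Function('m')(l) = Rational(13, 2) (Function('m')(l) = Add(6, Mul(Add(l, 0), Pow(Add(l, l), -1))) = Add(6, Mul(l, Pow(Mul(2, l), -1))) = Add(6, Mul(l, Mul(Rational(1, 2), Pow(l, -1)))) = Add(6, Rational(1, 2)) = Rational(13, 2))
Function('J')(r, a) = Add(6, a, r) (Function('J')(r, a) = Add(Add(6, a), r) = Add(6, a, r))
Mul(-400, Function('J')(4, Function('m')(2))) = Mul(-400, Add(6, Rational(13, 2), 4)) = Mul(-400, Rational(33, 2)) = -6600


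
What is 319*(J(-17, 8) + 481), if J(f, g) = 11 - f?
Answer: 162371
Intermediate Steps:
319*(J(-17, 8) + 481) = 319*((11 - 1*(-17)) + 481) = 319*((11 + 17) + 481) = 319*(28 + 481) = 319*509 = 162371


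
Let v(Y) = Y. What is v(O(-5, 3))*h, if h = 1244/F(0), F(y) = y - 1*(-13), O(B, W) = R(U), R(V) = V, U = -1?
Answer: -1244/13 ≈ -95.692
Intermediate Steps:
O(B, W) = -1
F(y) = 13 + y (F(y) = y + 13 = 13 + y)
h = 1244/13 (h = 1244/(13 + 0) = 1244/13 ≈ 95.692)
v(O(-5, 3))*h = -1*1244/13 = -1244/13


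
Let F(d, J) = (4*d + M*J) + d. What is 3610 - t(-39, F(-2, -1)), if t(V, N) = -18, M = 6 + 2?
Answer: 3628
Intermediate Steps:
M = 8
F(d, J) = 5*d + 8*J (F(d, J) = (4*d + 8*J) + d = 5*d + 8*J)
3610 - t(-39, F(-2, -1)) = 3610 - 1*(-18) = 3610 + 18 = 3628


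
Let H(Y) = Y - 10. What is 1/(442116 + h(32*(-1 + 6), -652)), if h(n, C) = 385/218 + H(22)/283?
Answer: 61694/27276016075 ≈ 2.2618e-6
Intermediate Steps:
H(Y) = -10 + Y
h(n, C) = 111571/61694 (h(n, C) = 385/218 + (-10 + 22)/283 = 385*(1/218) + 12*(1/283) = 385/218 + 12/283 = 111571/61694)
1/(442116 + h(32*(-1 + 6), -652)) = 1/(442116 + 111571/61694) = 1/(27276016075/61694) = 61694/27276016075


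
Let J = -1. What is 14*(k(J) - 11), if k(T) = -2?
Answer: -182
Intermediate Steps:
14*(k(J) - 11) = 14*(-2 - 11) = 14*(-13) = -182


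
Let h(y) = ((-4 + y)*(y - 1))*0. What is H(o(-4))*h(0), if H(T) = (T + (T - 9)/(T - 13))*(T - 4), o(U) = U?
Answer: 0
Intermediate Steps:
h(y) = 0 (h(y) = ((-4 + y)*(-1 + y))*0 = ((-1 + y)*(-4 + y))*0 = 0)
H(T) = (-4 + T)*(T + (-9 + T)/(-13 + T)) (H(T) = (T + (-9 + T)/(-13 + T))*(-4 + T) = (-4 + T)*(T + (-9 + T)/(-13 + T)))
H(o(-4))*h(0) = ((36 + (-4)**3 - 16*(-4)**2 + 39*(-4))/(-13 - 4))*0 = ((36 - 64 - 16*16 - 156)/(-17))*0 = -(36 - 64 - 256 - 156)/17*0 = -1/17*(-440)*0 = (440/17)*0 = 0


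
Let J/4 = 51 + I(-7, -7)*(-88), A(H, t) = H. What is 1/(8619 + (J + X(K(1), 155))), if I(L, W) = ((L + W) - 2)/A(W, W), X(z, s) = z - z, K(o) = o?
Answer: 7/56129 ≈ 0.00012471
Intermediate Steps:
X(z, s) = 0
I(L, W) = (-2 + L + W)/W (I(L, W) = ((L + W) - 2)/W = (-2 + L + W)/W)
J = -4204/7 (J = 4*(51 + ((-2 - 7 - 7)/(-7))*(-88)) = 4*(51 - 1/7*(-16)*(-88)) = 4*(51 + (16/7)*(-88)) = 4*(51 - 1408/7) = 4*(-1051/7) = -4204/7 ≈ -600.57)
1/(8619 + (J + X(K(1), 155))) = 1/(8619 + (-4204/7 + 0)) = 1/(8619 - 4204/7) = 1/(56129/7) = 7/56129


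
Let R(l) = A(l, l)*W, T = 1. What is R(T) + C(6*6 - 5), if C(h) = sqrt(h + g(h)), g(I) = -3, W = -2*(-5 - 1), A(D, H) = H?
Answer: 12 + 2*sqrt(7) ≈ 17.292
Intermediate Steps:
W = 12 (W = -2*(-6) = 12)
C(h) = sqrt(-3 + h) (C(h) = sqrt(h - 3) = sqrt(-3 + h))
R(l) = 12*l (R(l) = l*12 = 12*l)
R(T) + C(6*6 - 5) = 12*1 + sqrt(-3 + (6*6 - 5)) = 12 + sqrt(-3 + (36 - 5)) = 12 + sqrt(-3 + 31) = 12 + sqrt(28) = 12 + 2*sqrt(7)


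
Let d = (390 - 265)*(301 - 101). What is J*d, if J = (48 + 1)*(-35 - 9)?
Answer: -53900000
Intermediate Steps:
d = 25000 (d = 125*200 = 25000)
J = -2156 (J = 49*(-44) = -2156)
J*d = -2156*25000 = -53900000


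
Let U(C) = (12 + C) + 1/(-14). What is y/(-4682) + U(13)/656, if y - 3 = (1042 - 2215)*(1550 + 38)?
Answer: 8554431841/21499744 ≈ 397.89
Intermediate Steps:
y = -1862721 (y = 3 + (1042 - 2215)*(1550 + 38) = 3 - 1173*1588 = 3 - 1862724 = -1862721)
U(C) = 167/14 + C (U(C) = (12 + C) - 1/14 = 167/14 + C)
y/(-4682) + U(13)/656 = -1862721/(-4682) + (167/14 + 13)/656 = -1862721*(-1/4682) + (349/14)*(1/656) = 1862721/4682 + 349/9184 = 8554431841/21499744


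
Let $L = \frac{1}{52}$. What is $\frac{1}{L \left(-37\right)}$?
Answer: $- \frac{52}{37} \approx -1.4054$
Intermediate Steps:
$L = \frac{1}{52} \approx 0.019231$
$\frac{1}{L \left(-37\right)} = \frac{1}{\frac{1}{52} \left(-37\right)} = \frac{1}{- \frac{37}{52}} = - \frac{52}{37}$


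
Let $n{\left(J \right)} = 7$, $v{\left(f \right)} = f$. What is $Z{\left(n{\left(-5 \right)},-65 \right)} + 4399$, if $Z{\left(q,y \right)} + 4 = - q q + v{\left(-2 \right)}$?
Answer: $4344$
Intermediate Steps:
$Z{\left(q,y \right)} = -6 - q^{2}$ ($Z{\left(q,y \right)} = -4 + \left(- q q - 2\right) = -4 - \left(2 + q^{2}\right) = -6 - q^{2}$)
$Z{\left(n{\left(-5 \right)},-65 \right)} + 4399 = \left(-6 - 7^{2}\right) + 4399 = \left(-6 - 49\right) + 4399 = -55 + 4399 = 4344$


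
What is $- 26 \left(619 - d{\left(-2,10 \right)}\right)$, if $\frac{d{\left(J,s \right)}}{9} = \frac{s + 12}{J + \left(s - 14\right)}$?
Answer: $-16952$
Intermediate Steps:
$d{\left(J,s \right)} = \frac{9 \left(12 + s\right)}{-14 + J + s}$ ($d{\left(J,s \right)} = 9 \frac{s + 12}{J + \left(s - 14\right)} = 9 \frac{12 + s}{J + \left(-14 + s\right)} = 9 \frac{12 + s}{-14 + J + s} = \frac{9 \left(12 + s\right)}{-14 + J + s}$)
$- 26 \left(619 - d{\left(-2,10 \right)}\right) = - 26 \left(619 - \frac{9 \left(12 + 10\right)}{-14 - 2 + 10}\right) = - 26 \left(619 - 9 \frac{1}{-6} \cdot 22\right) = - 26 \left(619 - 9 \left(- \frac{1}{6}\right) 22\right) = - 26 \left(619 - -33\right) = - 26 \left(619 + 33\right) = \left(-26\right) 652 = -16952$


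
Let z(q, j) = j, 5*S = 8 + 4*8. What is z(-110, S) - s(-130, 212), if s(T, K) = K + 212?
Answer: -416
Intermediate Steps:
S = 8 (S = (8 + 4*8)/5 = (8 + 32)/5 = (⅕)*40 = 8)
s(T, K) = 212 + K
z(-110, S) - s(-130, 212) = 8 - (212 + 212) = 8 - 1*424 = 8 - 424 = -416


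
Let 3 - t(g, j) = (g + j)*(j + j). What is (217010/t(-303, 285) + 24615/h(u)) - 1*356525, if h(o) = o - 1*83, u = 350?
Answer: -325548908870/913407 ≈ -3.5641e+5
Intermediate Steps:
t(g, j) = 3 - 2*j*(g + j) (t(g, j) = 3 - (g + j)*(j + j) = 3 - (g + j)*2*j = 3 - 2*j*(g + j))
h(o) = -83 + o (h(o) = o - 83 = -83 + o)
(217010/t(-303, 285) + 24615/h(u)) - 1*356525 = (217010/(3 - 2*285**2 - 2*(-303)*285) + 24615/(-83 + 350)) - 1*356525 = (217010/(3 - 2*81225 + 172710) + 24615/267) - 356525 = (217010/(3 - 162450 + 172710) + 24615*(1/267)) - 356525 = (217010/10263 + 8205/89) - 356525 = 103521805/913407 - 356525 = -325548908870/913407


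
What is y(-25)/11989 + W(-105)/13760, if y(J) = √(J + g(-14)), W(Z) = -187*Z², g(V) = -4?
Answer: -412335/2752 + I*√29/11989 ≈ -149.83 + 0.00044918*I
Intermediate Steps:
y(J) = √(-4 + J) (y(J) = √(J - 4) = √(-4 + J))
y(-25)/11989 + W(-105)/13760 = √(-4 - 25)/11989 - 187*(-105)²/13760 = √(-29)*(1/11989) - 187*11025*(1/13760) = (I*√29)*(1/11989) - 2061675*1/13760 = I*√29/11989 - 412335/2752 = -412335/2752 + I*√29/11989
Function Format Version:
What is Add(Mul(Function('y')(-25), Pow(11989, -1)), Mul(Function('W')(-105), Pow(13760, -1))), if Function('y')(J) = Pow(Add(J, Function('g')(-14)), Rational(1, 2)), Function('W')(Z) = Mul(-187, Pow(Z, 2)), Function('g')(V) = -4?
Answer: Add(Rational(-412335, 2752), Mul(Rational(1, 11989), I, Pow(29, Rational(1, 2)))) ≈ Add(-149.83, Mul(0.00044918, I))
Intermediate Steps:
Function('y')(J) = Pow(Add(-4, J), Rational(1, 2)) (Function('y')(J) = Pow(Add(J, -4), Rational(1, 2)) = Pow(Add(-4, J), Rational(1, 2)))
Add(Mul(Function('y')(-25), Pow(11989, -1)), Mul(Function('W')(-105), Pow(13760, -1))) = Add(Mul(Pow(Add(-4, -25), Rational(1, 2)), Pow(11989, -1)), Mul(Mul(-187, Pow(-105, 2)), Pow(13760, -1))) = Add(Mul(Pow(-29, Rational(1, 2)), Rational(1, 11989)), Mul(Mul(-187, 11025), Rational(1, 13760))) = Add(Mul(Mul(I, Pow(29, Rational(1, 2))), Rational(1, 11989)), Mul(-2061675, Rational(1, 13760))) = Add(Mul(Rational(1, 11989), I, Pow(29, Rational(1, 2))), Rational(-412335, 2752)) = Add(Rational(-412335, 2752), Mul(Rational(1, 11989), I, Pow(29, Rational(1, 2))))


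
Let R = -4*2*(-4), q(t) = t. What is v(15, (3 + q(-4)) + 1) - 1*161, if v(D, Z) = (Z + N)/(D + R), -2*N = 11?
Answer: -15145/94 ≈ -161.12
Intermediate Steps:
N = -11/2 (N = -½*11 = -11/2 ≈ -5.5000)
R = 32 (R = -8*(-4) = 32)
v(D, Z) = (-11/2 + Z)/(32 + D) (v(D, Z) = (Z - 11/2)/(D + 32) = (-11/2 + Z)/(32 + D))
v(15, (3 + q(-4)) + 1) - 1*161 = (-11/2 + ((3 - 4) + 1))/(32 + 15) - 1*161 = (-11/2 + (-1 + 1))/47 - 161 = (-11/2 + 0)/47 - 161 = (1/47)*(-11/2) - 161 = -11/94 - 161 = -15145/94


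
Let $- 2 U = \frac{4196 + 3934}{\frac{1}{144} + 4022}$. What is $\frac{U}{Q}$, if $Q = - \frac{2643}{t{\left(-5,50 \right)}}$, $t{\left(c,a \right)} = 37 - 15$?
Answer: $\frac{4292640}{510247889} \approx 0.0084129$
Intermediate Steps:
$t{\left(c,a \right)} = 22$ ($t{\left(c,a \right)} = 37 - 15 = 22$)
$Q = - \frac{2643}{22} \approx -120.14$
$U = - \frac{585360}{579169}$ ($U = - \frac{\left(4196 + 3934\right) \frac{1}{\frac{1}{144} + 4022}}{2} = - \frac{8130 \frac{1}{\frac{1}{144} + 4022}}{2} = - \frac{8130 \frac{1}{\frac{579169}{144}}}{2} = - \frac{8130 \cdot \frac{144}{579169}}{2} = \left(- \frac{1}{2}\right) \frac{1170720}{579169} = - \frac{585360}{579169} \approx -1.0107$)
$\frac{U}{Q} = - \frac{585360}{579169 \left(- \frac{2643}{22}\right)} = \left(- \frac{585360}{579169}\right) \left(- \frac{22}{2643}\right) = \frac{4292640}{510247889}$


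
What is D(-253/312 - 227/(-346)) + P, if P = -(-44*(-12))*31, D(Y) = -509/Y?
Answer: -109313592/8357 ≈ -13080.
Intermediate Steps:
P = -16368 (P = -528*31 = -1*16368 = -16368)
D(-253/312 - 227/(-346)) + P = -509/(-253/312 - 227/(-346)) - 16368 = -509/(-253*1/312 - 227*(-1/346)) - 16368 = -509/(-253/312 + 227/346) - 16368 = -509/(-8357/53976) - 16368 = -509*(-53976/8357) - 16368 = 27473784/8357 - 16368 = -109313592/8357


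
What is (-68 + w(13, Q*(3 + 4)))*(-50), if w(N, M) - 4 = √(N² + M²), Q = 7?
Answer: 3200 - 50*√2570 ≈ 665.24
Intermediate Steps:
w(N, M) = 4 + √(M² + N²) (w(N, M) = 4 + √(N² + M²) = 4 + √(M² + N²))
(-68 + w(13, Q*(3 + 4)))*(-50) = (-68 + (4 + √((7*(3 + 4))² + 13²)))*(-50) = (-68 + (4 + √((7*7)² + 169)))*(-50) = (-68 + (4 + √(49² + 169)))*(-50) = (-68 + (4 + √(2401 + 169)))*(-50) = (-68 + (4 + √2570))*(-50) = (-64 + √2570)*(-50) = 3200 - 50*√2570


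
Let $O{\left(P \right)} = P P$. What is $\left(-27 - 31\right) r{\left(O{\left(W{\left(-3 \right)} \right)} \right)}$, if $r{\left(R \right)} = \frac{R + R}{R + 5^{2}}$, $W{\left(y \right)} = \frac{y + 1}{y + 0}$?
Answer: $- \frac{464}{229} \approx -2.0262$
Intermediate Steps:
$W{\left(y \right)} = \frac{1 + y}{y}$
$O{\left(P \right)} = P^{2}$
$r{\left(R \right)} = \frac{2 R}{25 + R}$ ($r{\left(R \right)} = \frac{2 R}{R + 25} = \frac{2 R}{25 + R}$)
$\left(-27 - 31\right) r{\left(O{\left(W{\left(-3 \right)} \right)} \right)} = \left(-27 - 31\right) \frac{2 \left(\frac{1 - 3}{-3}\right)^{2}}{25 + \left(\frac{1 - 3}{-3}\right)^{2}} = - 58 \frac{2 \left(\left(- \frac{1}{3}\right) \left(-2\right)\right)^{2}}{25 + \left(\left(- \frac{1}{3}\right) \left(-2\right)\right)^{2}} = - 58 \frac{2 \left(\frac{2}{3}\right)^{2}}{25 + \left(\frac{2}{3}\right)^{2}} = - 58 \cdot 2 \cdot \frac{4}{9} \frac{1}{25 + \frac{4}{9}} = - 58 \cdot 2 \cdot \frac{4}{9} \frac{1}{\frac{229}{9}} = - 58 \cdot 2 \cdot \frac{4}{9} \cdot \frac{9}{229} = \left(-58\right) \frac{8}{229} = - \frac{464}{229}$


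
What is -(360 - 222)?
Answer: -138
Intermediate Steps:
-(360 - 222) = -1*138 = -138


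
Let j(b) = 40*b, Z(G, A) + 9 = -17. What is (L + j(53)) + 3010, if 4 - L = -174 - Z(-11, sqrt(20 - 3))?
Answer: 5282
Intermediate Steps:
Z(G, A) = -26 (Z(G, A) = -9 - 17 = -26)
L = 152 (L = 4 - (-174 - 1*(-26)) = 4 - (-174 + 26) = 4 - 1*(-148) = 4 + 148 = 152)
(L + j(53)) + 3010 = (152 + 40*53) + 3010 = (152 + 2120) + 3010 = 2272 + 3010 = 5282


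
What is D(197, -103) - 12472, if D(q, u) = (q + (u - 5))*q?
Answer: 5061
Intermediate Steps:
D(q, u) = q*(-5 + q + u) (D(q, u) = (q + (-5 + u))*q = (-5 + q + u)*q = q*(-5 + q + u))
D(197, -103) - 12472 = 197*(-5 + 197 - 103) - 12472 = 197*89 - 12472 = 17533 - 12472 = 5061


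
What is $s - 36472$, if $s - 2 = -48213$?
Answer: $-84683$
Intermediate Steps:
$s = -48211$ ($s = 2 - 48213 = -48211$)
$s - 36472 = -48211 - 36472 = -84683$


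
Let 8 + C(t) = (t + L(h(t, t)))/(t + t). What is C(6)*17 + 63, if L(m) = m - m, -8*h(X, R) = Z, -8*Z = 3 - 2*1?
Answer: -129/2 ≈ -64.500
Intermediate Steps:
Z = -⅛ (Z = -(3 - 2*1)/8 = -(3 - 2)/8 = -⅛*1 = -⅛ ≈ -0.12500)
h(X, R) = 1/64 (h(X, R) = -⅛*(-⅛) = 1/64)
L(m) = 0
C(t) = -15/2 (C(t) = -8 + (t + 0)/(t + t) = -8 + t/((2*t)) = -8 + t*(1/(2*t)) = -8 + ½ = -15/2)
C(6)*17 + 63 = -15/2*17 + 63 = -255/2 + 63 = -129/2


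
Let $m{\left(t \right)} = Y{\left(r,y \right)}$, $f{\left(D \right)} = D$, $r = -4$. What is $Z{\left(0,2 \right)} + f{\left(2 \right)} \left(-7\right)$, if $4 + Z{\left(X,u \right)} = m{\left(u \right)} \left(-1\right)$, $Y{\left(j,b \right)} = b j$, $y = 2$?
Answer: $-10$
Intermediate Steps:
$m{\left(t \right)} = -8$ ($m{\left(t \right)} = 2 \left(-4\right) = -8$)
$Z{\left(X,u \right)} = 4$ ($Z{\left(X,u \right)} = -4 - -8 = -4 + 8 = 4$)
$Z{\left(0,2 \right)} + f{\left(2 \right)} \left(-7\right) = 4 + 2 \left(-7\right) = 4 - 14 = -10$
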